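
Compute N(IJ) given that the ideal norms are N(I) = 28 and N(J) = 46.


N(IJ) = N(I) * N(J)
= 28 * 46
= 1288

1288


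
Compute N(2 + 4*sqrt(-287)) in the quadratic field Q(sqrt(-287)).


N(a + b*sqrt(d)) = a^2 - d*b^2
= (2)^2 - (-287)*(4)^2
= 4 + 4592
= 4596

4596


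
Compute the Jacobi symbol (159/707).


Compute (159/707) via quadratic reciprocity:
  reciprocity: (159/707) -> -(707/159)
  reduce: (71/159)
  reciprocity: (71/159) -> -(159/71)
  reduce: (17/71)
  reciprocity: (17/71) -> +(71/17)
  reduce: (3/17)
  reciprocity: (3/17) -> +(17/3)
  reduce: (2/3)
  pull out 2: (2/3) = -1  (since 3 mod 8 = 3)
  (1/3) = 1
Product of signs = -1

-1


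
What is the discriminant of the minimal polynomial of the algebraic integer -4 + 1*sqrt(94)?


The element -4 + 1*sqrt(94) has minimal polynomial:
x^2 + 8*x - 78
Discriminant = (8)^2 - 4*(-78)
= 64 + 312
= 376

376


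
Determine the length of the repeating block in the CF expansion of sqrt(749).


Run the CF algorithm for sqrt(749).
a_0 = floor(sqrt(749)) = 27; set m_0=0, q_0=1.
Recurrence: m' = q*a - m,  q' = (d - m'^2)/q,  a' = floor((a_0 + m')/q').
  step 1: m=27, q=20, a=2
  step 2: m=13, q=29, a=1
  step 3: m=16, q=17, a=2
  step 4: m=18, q=25, a=1
  step 5: m=7, q=28, a=1
  step 6: m=21, q=11, a=4
  step 7: m=23, q=20, a=2
  step 8: m=17, q=23, a=1
  step 9: m=6, q=31, a=1
  step 10: m=25, q=4, a=13
  step 11: m=27, q=5, a=10
  step 12: m=23, q=44, a=1
  step 13: m=21, q=7, a=6
  step 14: m=21, q=44, a=1
  step 15: m=23, q=5, a=10
  step 16: m=27, q=4, a=13
  step 17: m=25, q=31, a=1
  step 18: m=6, q=23, a=1
  step 19: m=17, q=20, a=2
  step 20: m=23, q=11, a=4
  step 21: m=21, q=28, a=1
  step 22: m=7, q=25, a=1
  step 23: m=18, q=17, a=2
  step 24: m=16, q=29, a=1
  step 25: m=13, q=20, a=2
  step 26: m=27, q=1, a=54
a_26 = 2*a_0 = 54, so the period closes here.
sqrt(749) = [27; 2, 1, 2, 1, 1, 4, 2, 1, 1, 13, 10, 1, 6, 1, 10, 13, 1, 1, 2, 4, 1, 1, 2, 1, 2, 54]
Period length = 26

26


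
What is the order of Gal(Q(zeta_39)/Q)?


|Gal(Q(zeta_39)/Q)| = phi(39)
= 24

24


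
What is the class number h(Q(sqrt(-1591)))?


K = Q(sqrt(-1591)). d mod 4 = 1, so D = disc(K) = d = -1591
h(K) equals the number of primitive reduced positive-definite forms (a, b, c) = a*x^2 + b*x*y + c*y^2 with b^2 - 4ac = D,
where reduced means |b| <= a <= c, with b >= 0 whenever |b| = a or a = c, and primitive means gcd(a, b, c) = 1.
Reduced forces 3a^2 <= |D| = 1591, so 1 <= a <= 23; b must have the parity of D, and c = (b^2 - D)/(4a) must be an integer >= a.
Enumerate a = 1..23, b in [-a, a]:
  a=1: (1, 1, 398)  [1]
  a=2: (2, -1, 199), (2, 1, 199)  [2]
  a=3: none
  a=4: (4, -3, 100), (4, 3, 100)  [2]
  a=5: (5, -3, 80), (5, 3, 80)  [2]
  a=6..7: none
  a=8: (8, -3, 50), (8, 3, 50)  [2]
  a=9: none
  a=10: (10, -7, 41), (10, -3, 40), (10, 3, 40), (10, 7, 41)  [4]
  a=11: (11, -9, 38), (11, 9, 38)  [2]
  a=12..15: none
  a=16: (16, -3, 25), (16, 3, 25)  [2]
  a=17..18: none
  a=19: (19, -9, 22), (19, 9, 22)  [2]
  a=20: (20, -13, 22), (20, 3, 20), (20, 13, 22)  [3]
  a=21..23: none
Total reduced forms: 1 + 2 + 2 + 2 + 2 + 4 + 2 + 2 + 2 + 3 = 22
h = 22

22


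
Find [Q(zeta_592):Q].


The degree equals Euler's totient phi(592).
592 = 2^4 * 37
phi(592) = 288

288


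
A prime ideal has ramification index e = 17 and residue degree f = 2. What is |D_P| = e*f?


|D_P| = e * f
= 17 * 2
= 34

34


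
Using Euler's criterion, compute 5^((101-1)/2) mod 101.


p = 101 is prime and the exponent is (p-1)/2 = 50, so by Euler's criterion 5^50 = (5/101) = +1 or -1 mod 101.
Compute by square-and-multiply:
  50 = 32 + 16 + 2 (binary 110010)
  Repeated squaring mod 101: 5^1 = 5, 5^2 = 25, 5^4 = 19, 5^8 = 58, 5^16 = 31, 5^32 = 52
  5^50 = 5^32 * 5^16 * 5^2 = 52 * 31 * 25 mod 101
    52 * 31 = 1612 = 97 mod 101
    97 * 25 = 2425 = 1 mod 101
  5^50 = 1 mod 101
Result 1: 5 is a quadratic residue mod 101.
5^50 mod 101 = 1

1


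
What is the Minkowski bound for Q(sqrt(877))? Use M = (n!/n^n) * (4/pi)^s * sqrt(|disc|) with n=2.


d = 877, d mod 4 = 1, so disc(K) = d = 877; |disc(K)| = 877
Real quadratic field, so n = 2, s = r2 = 0, r1 = 2
M = (n!/n^n) * (4/pi)^s * sqrt(|disc(K)|) = (2!/2^2) * (4/pi)^0 * sqrt(877)
= 0.5 * 1.000000 * 29.614186
= 14.8071

14.8071


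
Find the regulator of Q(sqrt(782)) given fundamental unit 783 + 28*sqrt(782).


epsilon = 783 + 28*sqrt(782)
= 1565.9994
R = ln(1565.9994)
= 7.3563

7.3563


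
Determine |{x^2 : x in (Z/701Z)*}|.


For prime p, the number of non-zero quadratic residues is (p-1)/2.
= (701-1)/2
= 350

350


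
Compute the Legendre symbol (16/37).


p = 37 is prime, so compute (16/37) with the reciprocity algorithm (Jacobi-symbol steps: pull out 2s via (2/n), flip via reciprocity, reduce):
  pull out 2: (2/37) = -1  (since 37 mod 8 = 5)
  pull out 2: (2/37) = -1  (since 37 mod 8 = 5)
  pull out 2: (2/37) = -1  (since 37 mod 8 = 5)
  pull out 2: (2/37) = -1  (since 37 mod 8 = 5)
  (1/37) = 1
Product of signs = 1
(16/37) = 1

1


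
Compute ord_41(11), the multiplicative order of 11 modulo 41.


We want ord_41(11), the smallest k >= 1 with 11^k = 1 mod 41.
n = 41 = 41, phi(41) = 40; the order divides phi(n).
Divisors of 40: 1, 2, 4, 5, 8, 10, 20, 40
Repeated squaring mod 41: 11^1 = 11, 11^2 = 39, 11^4 = 4, 11^8 = 16, 11^16 = 10, 11^32 = 18
Test divisors in increasing order:
  k=1: 11^1 = 11 mod 41
  k=2: 11^2 = 39 mod 41
  k=4: 11^4 = 4 mod 41
  k=5: 11^5 = 4 * 11 = 3 mod 41
  k=8: 11^8 = 16 mod 41
  k=10: 11^10 = 16 * 39 = 9 mod 41
  k=20: 11^20 = 10 * 4 = 40 mod 41
  k=40: 11^40 = 18 * 16 = 1 mod 41  <- first divisor giving 1
Order = 40

40


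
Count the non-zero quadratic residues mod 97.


For prime p, the number of non-zero quadratic residues is (p-1)/2.
= (97-1)/2
= 48

48


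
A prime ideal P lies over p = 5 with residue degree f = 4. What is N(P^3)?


N(P^a) = p^(a*f)
= 5^(3*4)
= 5^12
= 244140625

244140625


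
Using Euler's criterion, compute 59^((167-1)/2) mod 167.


p = 167 is prime and the exponent is (p-1)/2 = 83, so by Euler's criterion 59^83 = (59/167) = +1 or -1 mod 167.
Compute by square-and-multiply:
  83 = 64 + 16 + 2 + 1 (binary 1010011)
  Repeated squaring mod 167: 59^1 = 59, 59^2 = 141, 59^4 = 8, 59^8 = 64, 59^16 = 88, 59^32 = 62, 59^64 = 3
  59^83 = 59^64 * 59^16 * 59^2 * 59^1 = 3 * 88 * 141 * 59 mod 167
    3 * 88 = 264 = 97 mod 167
    97 * 141 = 13677 = 150 mod 167
    150 * 59 = 8850 = 166 mod 167
  59^83 = 166 mod 167
Result 166 = p - 1 = -1 mod 167: 59 is a quadratic non-residue mod 167. As a residue in [0, p-1] the value is 166.
59^83 mod 167 = 166

166


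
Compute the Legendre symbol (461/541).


p = 541 is prime, so compute (461/541) with the reciprocity algorithm (Jacobi-symbol steps: pull out 2s via (2/n), flip via reciprocity, reduce):
  reciprocity: (461/541) -> +(541/461)
  reduce: (80/461)
  pull out 2: (2/461) = -1  (since 461 mod 8 = 5)
  pull out 2: (2/461) = -1  (since 461 mod 8 = 5)
  pull out 2: (2/461) = -1  (since 461 mod 8 = 5)
  pull out 2: (2/461) = -1  (since 461 mod 8 = 5)
  reciprocity: (5/461) -> +(461/5)
  reduce: (1/5)
  (1/5) = 1
Product of signs = 1
(461/541) = 1

1


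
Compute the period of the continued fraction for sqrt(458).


Run the CF algorithm for sqrt(458).
a_0 = floor(sqrt(458)) = 21; set m_0=0, q_0=1.
Recurrence: m' = q*a - m,  q' = (d - m'^2)/q,  a' = floor((a_0 + m')/q').
  step 1: m=21, q=17, a=2
  step 2: m=13, q=17, a=2
  step 3: m=21, q=1, a=42
a_3 = 2*a_0 = 42, so the period closes here.
sqrt(458) = [21; 2, 2, 42]
Period length = 3

3


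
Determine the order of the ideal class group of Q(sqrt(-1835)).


K = Q(sqrt(-1835)). d mod 4 = 1, so D = disc(K) = d = -1835
h(K) equals the number of primitive reduced positive-definite forms (a, b, c) = a*x^2 + b*x*y + c*y^2 with b^2 - 4ac = D,
where reduced means |b| <= a <= c, with b >= 0 whenever |b| = a or a = c, and primitive means gcd(a, b, c) = 1.
Reduced forces 3a^2 <= |D| = 1835, so 1 <= a <= 24; b must have the parity of D, and c = (b^2 - D)/(4a) must be an integer >= a.
Enumerate a = 1..24, b in [-a, a]:
  a=1: (1, 1, 459)  [1]
  a=2: none
  a=3: (3, -1, 153), (3, 1, 153)  [2]
  a=4: none
  a=5: (5, 5, 93)  [1]
  a=6..8: none
  a=9: (9, -1, 51), (9, 1, 51)  [2]
  a=10..14: none
  a=15: (15, -5, 31), (15, 5, 31)  [2]
  a=16: none
  a=17: (17, -1, 27), (17, 1, 27)  [2]
  a=18..24: none
Total reduced forms: 1 + 2 + 1 + 2 + 2 + 2 = 10
h = 10

10


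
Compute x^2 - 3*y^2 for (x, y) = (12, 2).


x^2 - d*y^2
= 12^2 - 3*2^2
= 144 - 12
= 132

132


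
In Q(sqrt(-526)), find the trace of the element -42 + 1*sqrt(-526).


Tr(a + b*sqrt(d)) = (a + b*sqrt(d)) + (a - b*sqrt(d)) = 2a
= 2 * (-42)
= -84

-84


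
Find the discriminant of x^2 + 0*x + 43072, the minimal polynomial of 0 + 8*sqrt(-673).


The element 0 + 8*sqrt(-673) has minimal polynomial:
x^2 + 0*x + 43072
Discriminant = (0)^2 - 4*(43072)
= 0 - 172288
= -172288

-172288


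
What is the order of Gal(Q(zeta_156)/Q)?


|Gal(Q(zeta_156)/Q)| = phi(156)
= 48

48


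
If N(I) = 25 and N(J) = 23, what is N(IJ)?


N(IJ) = N(I) * N(J)
= 25 * 23
= 575

575


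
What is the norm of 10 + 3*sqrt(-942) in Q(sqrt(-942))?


N(a + b*sqrt(d)) = a^2 - d*b^2
= (10)^2 - (-942)*(3)^2
= 100 + 8478
= 8578

8578


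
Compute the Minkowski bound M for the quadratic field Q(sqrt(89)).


d = 89, d mod 4 = 1, so disc(K) = d = 89; |disc(K)| = 89
Real quadratic field, so n = 2, s = r2 = 0, r1 = 2
M = (n!/n^n) * (4/pi)^s * sqrt(|disc(K)|) = (2!/2^2) * (4/pi)^0 * sqrt(89)
= 0.5 * 1.000000 * 9.433981
= 4.7170

4.7170


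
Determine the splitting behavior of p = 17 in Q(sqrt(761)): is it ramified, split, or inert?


K = Q(sqrt(761)). Since d mod 4 = 1, disc(K) = 761.
Check p | disc: 761 mod 17 = 13.
p does not divide disc. Compute Legendre symbol (d/p):
13^((17-1)/2) mod 17 = 1
(d/p) = 1, so p splits: (p) = P*P' with e=1, f=1, g=2.
Therefore p is split.

split


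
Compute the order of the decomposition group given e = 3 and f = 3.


|D_P| = e * f
= 3 * 3
= 9

9


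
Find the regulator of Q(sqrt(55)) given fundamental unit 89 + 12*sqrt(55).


epsilon = 89 + 12*sqrt(55)
= 177.9944
R = ln(177.9944)
= 5.1818

5.1818


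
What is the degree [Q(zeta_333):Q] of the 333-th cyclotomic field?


The degree equals Euler's totient phi(333).
333 = 3^2 * 37
phi(333) = 216

216


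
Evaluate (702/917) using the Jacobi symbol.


Compute (702/917) via quadratic reciprocity:
  pull out 2: (2/917) = -1  (since 917 mod 8 = 5)
  reciprocity: (351/917) -> +(917/351)
  reduce: (215/351)
  reciprocity: (215/351) -> -(351/215)
  reduce: (136/215)
  pull out 2: (2/215) = +1  (since 215 mod 8 = 7)
  pull out 2: (2/215) = +1  (since 215 mod 8 = 7)
  pull out 2: (2/215) = +1  (since 215 mod 8 = 7)
  reciprocity: (17/215) -> +(215/17)
  reduce: (11/17)
  reciprocity: (11/17) -> +(17/11)
  reduce: (6/11)
  pull out 2: (2/11) = -1  (since 11 mod 8 = 3)
  reciprocity: (3/11) -> -(11/3)
  reduce: (2/3)
  pull out 2: (2/3) = -1  (since 3 mod 8 = 3)
  (1/3) = 1
Product of signs = -1

-1


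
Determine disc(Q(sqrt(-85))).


For K = Q(sqrt(d)) with d squarefree: disc(K) = d if d = 1 mod 4, and disc(K) = 4d if d = 2 or 3 mod 4.
Here d = -85, and d mod 4 = 3.
d = 3 mod 4, not 1 (O_K = Z[sqrt(d)]), so disc(K) = 4d = 4 * (-85) = -340

-340


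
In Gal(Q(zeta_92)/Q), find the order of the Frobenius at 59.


The Frobenius at p in Gal(Q(zeta_n)/Q) = (Z/nZ)* is the class of p, so its order is ord_92(59), the smallest k >= 1 with 59^k = 1 mod 92.
n = 92 = 2^2 * 23, phi(92) = 44; the order divides phi(n).
Divisors of 44: 1, 2, 4, 11, 22, 44
Repeated squaring mod 92: 59^1 = 59, 59^2 = 77, 59^4 = 41, 59^8 = 25, 59^16 = 73, 59^32 = 85
Test divisors in increasing order:
  k=1: 59^1 = 59 mod 92
  k=2: 59^2 = 77 mod 92
  k=4: 59^4 = 41 mod 92
  k=11: 59^11 = 25 * 77 * 59 = 47 mod 92
  k=22: 59^22 = 73 * 41 * 77 = 1 mod 92  <- first divisor giving 1
Order = 22

22


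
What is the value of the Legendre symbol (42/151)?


p = 151 is prime, so compute (42/151) with the reciprocity algorithm (Jacobi-symbol steps: pull out 2s via (2/n), flip via reciprocity, reduce):
  pull out 2: (2/151) = +1  (since 151 mod 8 = 7)
  reciprocity: (21/151) -> +(151/21)
  reduce: (4/21)
  pull out 2: (2/21) = -1  (since 21 mod 8 = 5)
  pull out 2: (2/21) = -1  (since 21 mod 8 = 5)
  (1/21) = 1
Product of signs = 1
(42/151) = 1

1


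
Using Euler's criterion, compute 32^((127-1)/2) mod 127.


p = 127 is prime and the exponent is (p-1)/2 = 63, so by Euler's criterion 32^63 = (32/127) = +1 or -1 mod 127.
Compute by square-and-multiply:
  63 = 32 + 16 + 8 + 4 + 2 + 1 (binary 111111)
  Repeated squaring mod 127: 32^1 = 32, 32^2 = 8, 32^4 = 64, 32^8 = 32, 32^16 = 8, 32^32 = 64
  32^63 = 32^32 * 32^16 * 32^8 * 32^4 * 32^2 * 32^1 = 64 * 8 * 32 * 64 * 8 * 32 mod 127
    64 * 8 = 512 = 4 mod 127
    4 * 32 = 128 = 1 mod 127
    1 * 64 = 64 = 64 mod 127
    64 * 8 = 512 = 4 mod 127
    4 * 32 = 128 = 1 mod 127
  32^63 = 1 mod 127
Result 1: 32 is a quadratic residue mod 127.
32^63 mod 127 = 1

1


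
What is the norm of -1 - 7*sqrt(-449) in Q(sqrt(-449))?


N(a + b*sqrt(d)) = a^2 - d*b^2
= (-1)^2 - (-449)*(-7)^2
= 1 + 22001
= 22002

22002


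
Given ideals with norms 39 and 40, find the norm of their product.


N(IJ) = N(I) * N(J)
= 39 * 40
= 1560

1560


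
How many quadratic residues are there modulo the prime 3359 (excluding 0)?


For prime p, the number of non-zero quadratic residues is (p-1)/2.
= (3359-1)/2
= 1679

1679


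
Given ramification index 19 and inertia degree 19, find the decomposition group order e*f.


|D_P| = e * f
= 19 * 19
= 361

361


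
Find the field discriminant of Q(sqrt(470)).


For K = Q(sqrt(d)) with d squarefree: disc(K) = d if d = 1 mod 4, and disc(K) = 4d if d = 2 or 3 mod 4.
Here d = 470, and d mod 4 = 2.
d = 2 mod 4, not 1 (O_K = Z[sqrt(d)]), so disc(K) = 4d = 4 * (470) = 1880

1880


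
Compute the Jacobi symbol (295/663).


Compute (295/663) via quadratic reciprocity:
  reciprocity: (295/663) -> -(663/295)
  reduce: (73/295)
  reciprocity: (73/295) -> +(295/73)
  reduce: (3/73)
  reciprocity: (3/73) -> +(73/3)
  reduce: (1/3)
  (1/3) = 1
Product of signs = -1

-1


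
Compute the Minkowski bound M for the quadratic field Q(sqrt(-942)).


d = -942, d mod 4 = 2, so disc(K) = 4d = -3768; |disc(K)| = 3768
Imaginary quadratic field, so n = 2, s = r2 = 1, r1 = 0
M = (n!/n^n) * (4/pi)^s * sqrt(|disc(K)|) = (2!/2^2) * (4/pi)^1 * sqrt(3768)
= 0.5 * 1.273240 * 61.384037
= 39.0783

39.0783


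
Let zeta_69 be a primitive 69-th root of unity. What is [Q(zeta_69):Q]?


The degree equals Euler's totient phi(69).
69 = 3 * 23
phi(69) = 44

44


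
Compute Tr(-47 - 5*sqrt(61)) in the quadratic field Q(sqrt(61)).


Tr(a + b*sqrt(d)) = (a + b*sqrt(d)) + (a - b*sqrt(d)) = 2a
= 2 * (-47)
= -94

-94


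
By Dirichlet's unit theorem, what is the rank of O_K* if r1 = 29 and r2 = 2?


By Dirichlet's unit theorem:
rank = r1 + r2 - 1
= 29 + 2 - 1
= 30

30


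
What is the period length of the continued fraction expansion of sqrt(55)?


Run the CF algorithm for sqrt(55).
a_0 = floor(sqrt(55)) = 7; set m_0=0, q_0=1.
Recurrence: m' = q*a - m,  q' = (d - m'^2)/q,  a' = floor((a_0 + m')/q').
  step 1: m=7, q=6, a=2
  step 2: m=5, q=5, a=2
  step 3: m=5, q=6, a=2
  step 4: m=7, q=1, a=14
a_4 = 2*a_0 = 14, so the period closes here.
sqrt(55) = [7; 2, 2, 2, 14]
Period length = 4

4


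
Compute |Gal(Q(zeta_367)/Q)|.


|Gal(Q(zeta_367)/Q)| = phi(367)
= 366

366


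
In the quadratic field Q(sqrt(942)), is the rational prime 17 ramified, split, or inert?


K = Q(sqrt(942)). Since d mod 4 = 2, disc(K) = 3768.
Check p | disc: 3768 mod 17 = 11.
p does not divide disc. Compute Legendre symbol (d/p):
7^((17-1)/2) mod 17 = -1
(d/p) = -1, so p is inert: (p) stays prime with e=1, f=2, g=1.
Therefore p is inert.

inert


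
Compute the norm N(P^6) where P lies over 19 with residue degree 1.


N(P^a) = p^(a*f)
= 19^(6*1)
= 19^6
= 47045881

47045881


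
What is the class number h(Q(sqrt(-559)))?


K = Q(sqrt(-559)). d mod 4 = 1, so D = disc(K) = d = -559
h(K) equals the number of primitive reduced positive-definite forms (a, b, c) = a*x^2 + b*x*y + c*y^2 with b^2 - 4ac = D,
where reduced means |b| <= a <= c, with b >= 0 whenever |b| = a or a = c, and primitive means gcd(a, b, c) = 1.
Reduced forces 3a^2 <= |D| = 559, so 1 <= a <= 13; b must have the parity of D, and c = (b^2 - D)/(4a) must be an integer >= a.
Enumerate a = 1..13, b in [-a, a]:
  a=1: (1, 1, 140)  [1]
  a=2: (2, -1, 70), (2, 1, 70)  [2]
  a=3: none
  a=4: (4, -1, 35), (4, 1, 35)  [2]
  a=5: (5, -1, 28), (5, 1, 28)  [2]
  a=6: none
  a=7: (7, -1, 20), (7, 1, 20)  [2]
  a=8: (8, -7, 19), (8, 7, 19)  [2]
  a=9: none
  a=10: (10, -9, 16), (10, -1, 14), (10, 1, 14), (10, 9, 16)  [4]
  a=11..12: none
  a=13: (13, 13, 14)  [1]
Total reduced forms: 1 + 2 + 2 + 2 + 2 + 2 + 4 + 1 = 16
h = 16

16


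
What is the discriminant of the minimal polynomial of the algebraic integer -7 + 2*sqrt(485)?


The element -7 + 2*sqrt(485) has minimal polynomial:
x^2 + 14*x - 1891
Discriminant = (14)^2 - 4*(-1891)
= 196 + 7564
= 7760

7760


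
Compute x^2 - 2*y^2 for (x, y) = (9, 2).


x^2 - d*y^2
= 9^2 - 2*2^2
= 81 - 8
= 73

73


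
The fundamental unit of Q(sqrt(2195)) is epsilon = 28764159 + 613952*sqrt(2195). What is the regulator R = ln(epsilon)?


epsilon = 28764159 + 613952*sqrt(2195)
= 5.7528e+07
R = ln(5.7528e+07)
= 17.8678

17.8678


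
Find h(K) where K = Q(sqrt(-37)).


K = Q(sqrt(-37)). d mod 4 = 3, so D = disc(K) = 4d = -148
h(K) equals the number of primitive reduced positive-definite forms (a, b, c) = a*x^2 + b*x*y + c*y^2 with b^2 - 4ac = D,
where reduced means |b| <= a <= c, with b >= 0 whenever |b| = a or a = c, and primitive means gcd(a, b, c) = 1.
Reduced forces 3a^2 <= |D| = 148, so 1 <= a <= 7; b must have the parity of D, and c = (b^2 - D)/(4a) must be an integer >= a.
Enumerate a = 1..7, b in [-a, a]:
  a=1: (1, 0, 37)  [1]
  a=2: (2, 2, 19)  [1]
  a=3..7: none
Total reduced forms: 1 + 1 = 2
h = 2

2


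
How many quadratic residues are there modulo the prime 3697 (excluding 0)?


For prime p, the number of non-zero quadratic residues is (p-1)/2.
= (3697-1)/2
= 1848

1848


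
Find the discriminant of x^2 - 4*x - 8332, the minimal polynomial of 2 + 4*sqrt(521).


The element 2 + 4*sqrt(521) has minimal polynomial:
x^2 - 4*x - 8332
Discriminant = (-4)^2 - 4*(-8332)
= 16 + 33328
= 33344

33344


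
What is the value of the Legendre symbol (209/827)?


p = 827 is prime, so compute (209/827) with the reciprocity algorithm (Jacobi-symbol steps: pull out 2s via (2/n), flip via reciprocity, reduce):
  reciprocity: (209/827) -> +(827/209)
  reduce: (200/209)
  pull out 2: (2/209) = +1  (since 209 mod 8 = 1)
  pull out 2: (2/209) = +1  (since 209 mod 8 = 1)
  pull out 2: (2/209) = +1  (since 209 mod 8 = 1)
  reciprocity: (25/209) -> +(209/25)
  reduce: (9/25)
  reciprocity: (9/25) -> +(25/9)
  reduce: (7/9)
  reciprocity: (7/9) -> +(9/7)
  reduce: (2/7)
  pull out 2: (2/7) = +1  (since 7 mod 8 = 7)
  (1/7) = 1
Product of signs = 1
(209/827) = 1

1


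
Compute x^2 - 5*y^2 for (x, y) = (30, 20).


x^2 - d*y^2
= 30^2 - 5*20^2
= 900 - 2000
= -1100

-1100


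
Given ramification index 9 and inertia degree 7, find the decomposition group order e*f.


|D_P| = e * f
= 9 * 7
= 63

63


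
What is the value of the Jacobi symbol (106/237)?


Compute (106/237) via quadratic reciprocity:
  pull out 2: (2/237) = -1  (since 237 mod 8 = 5)
  reciprocity: (53/237) -> +(237/53)
  reduce: (25/53)
  reciprocity: (25/53) -> +(53/25)
  reduce: (3/25)
  reciprocity: (3/25) -> +(25/3)
  reduce: (1/3)
  (1/3) = 1
Product of signs = -1

-1


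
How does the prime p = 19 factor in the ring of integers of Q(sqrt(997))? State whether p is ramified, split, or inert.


K = Q(sqrt(997)). Since d mod 4 = 1, disc(K) = 997.
Check p | disc: 997 mod 19 = 9.
p does not divide disc. Compute Legendre symbol (d/p):
9^((19-1)/2) mod 19 = 1
(d/p) = 1, so p splits: (p) = P*P' with e=1, f=1, g=2.
Therefore p is split.

split


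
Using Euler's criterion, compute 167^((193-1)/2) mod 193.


p = 193 is prime and the exponent is (p-1)/2 = 96, so by Euler's criterion 167^96 = (167/193) = +1 or -1 mod 193.
Compute by square-and-multiply:
  96 = 64 + 32 (binary 1100000)
  Repeated squaring mod 193: 167^1 = 167, 167^2 = 97, 167^4 = 145, 167^8 = 181, 167^16 = 144, 167^32 = 85, 167^64 = 84
  167^96 = 167^64 * 167^32 = 84 * 85 mod 193
    84 * 85 = 7140 = 192 mod 193
  167^96 = 192 mod 193
Result 192 = p - 1 = -1 mod 193: 167 is a quadratic non-residue mod 193. As a residue in [0, p-1] the value is 192.
167^96 mod 193 = 192

192


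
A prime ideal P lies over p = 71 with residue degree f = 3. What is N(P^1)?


N(P^a) = p^(a*f)
= 71^(1*3)
= 71^3
= 357911

357911


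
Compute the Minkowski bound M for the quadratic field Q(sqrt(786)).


d = 786, d mod 4 = 2, so disc(K) = 4d = 3144; |disc(K)| = 3144
Real quadratic field, so n = 2, s = r2 = 0, r1 = 2
M = (n!/n^n) * (4/pi)^s * sqrt(|disc(K)|) = (2!/2^2) * (4/pi)^0 * sqrt(3144)
= 0.5 * 1.000000 * 56.071383
= 28.0357

28.0357


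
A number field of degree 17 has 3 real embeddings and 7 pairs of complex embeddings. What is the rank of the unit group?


By Dirichlet's unit theorem:
rank = r1 + r2 - 1
= 3 + 7 - 1
= 9

9


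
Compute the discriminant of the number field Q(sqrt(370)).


For K = Q(sqrt(d)) with d squarefree: disc(K) = d if d = 1 mod 4, and disc(K) = 4d if d = 2 or 3 mod 4.
Here d = 370, and d mod 4 = 2.
d = 2 mod 4, not 1 (O_K = Z[sqrt(d)]), so disc(K) = 4d = 4 * (370) = 1480

1480


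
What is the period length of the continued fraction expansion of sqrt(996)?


Run the CF algorithm for sqrt(996).
a_0 = floor(sqrt(996)) = 31; set m_0=0, q_0=1.
Recurrence: m' = q*a - m,  q' = (d - m'^2)/q,  a' = floor((a_0 + m')/q').
  step 1: m=31, q=35, a=1
  step 2: m=4, q=28, a=1
  step 3: m=24, q=15, a=3
  step 4: m=21, q=37, a=1
  step 5: m=16, q=20, a=2
  step 6: m=24, q=21, a=2
  step 7: m=18, q=32, a=1
  step 8: m=14, q=25, a=1
  step 9: m=11, q=35, a=1
  step 10: m=24, q=12, a=4
  step 11: m=24, q=35, a=1
  step 12: m=11, q=25, a=1
  step 13: m=14, q=32, a=1
  step 14: m=18, q=21, a=2
  step 15: m=24, q=20, a=2
  step 16: m=16, q=37, a=1
  step 17: m=21, q=15, a=3
  step 18: m=24, q=28, a=1
  step 19: m=4, q=35, a=1
  step 20: m=31, q=1, a=62
a_20 = 2*a_0 = 62, so the period closes here.
sqrt(996) = [31; 1, 1, 3, 1, 2, 2, 1, 1, 1, 4, 1, 1, 1, 2, 2, 1, 3, 1, 1, 62]
Period length = 20

20


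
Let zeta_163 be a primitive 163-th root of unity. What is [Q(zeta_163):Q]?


The degree equals Euler's totient phi(163).
163 = 163
phi(163) = 162

162


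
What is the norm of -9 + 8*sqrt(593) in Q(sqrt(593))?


N(a + b*sqrt(d)) = a^2 - d*b^2
= (-9)^2 - (593)*(8)^2
= 81 - 37952
= -37871

-37871


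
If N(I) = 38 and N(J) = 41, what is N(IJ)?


N(IJ) = N(I) * N(J)
= 38 * 41
= 1558

1558


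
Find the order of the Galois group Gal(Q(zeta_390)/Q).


|Gal(Q(zeta_390)/Q)| = phi(390)
= 96

96


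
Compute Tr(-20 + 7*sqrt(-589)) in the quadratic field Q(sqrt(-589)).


Tr(a + b*sqrt(d)) = (a + b*sqrt(d)) + (a - b*sqrt(d)) = 2a
= 2 * (-20)
= -40

-40


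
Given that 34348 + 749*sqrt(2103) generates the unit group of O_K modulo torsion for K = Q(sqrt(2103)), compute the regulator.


epsilon = 34348 + 749*sqrt(2103)
= 68696.0000
R = ln(68696.0000)
= 11.1374

11.1374


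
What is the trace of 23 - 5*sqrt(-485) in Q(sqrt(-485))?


Tr(a + b*sqrt(d)) = (a + b*sqrt(d)) + (a - b*sqrt(d)) = 2a
= 2 * (23)
= 46

46


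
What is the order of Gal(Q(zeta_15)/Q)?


|Gal(Q(zeta_15)/Q)| = phi(15)
= 8

8


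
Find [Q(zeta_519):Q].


The degree equals Euler's totient phi(519).
519 = 3 * 173
phi(519) = 344

344


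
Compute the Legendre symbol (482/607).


p = 607 is prime, so compute (482/607) with the reciprocity algorithm (Jacobi-symbol steps: pull out 2s via (2/n), flip via reciprocity, reduce):
  pull out 2: (2/607) = +1  (since 607 mod 8 = 7)
  reciprocity: (241/607) -> +(607/241)
  reduce: (125/241)
  reciprocity: (125/241) -> +(241/125)
  reduce: (116/125)
  pull out 2: (2/125) = -1  (since 125 mod 8 = 5)
  pull out 2: (2/125) = -1  (since 125 mod 8 = 5)
  reciprocity: (29/125) -> +(125/29)
  reduce: (9/29)
  reciprocity: (9/29) -> +(29/9)
  reduce: (2/9)
  pull out 2: (2/9) = +1  (since 9 mod 8 = 1)
  (1/9) = 1
Product of signs = 1
(482/607) = 1

1


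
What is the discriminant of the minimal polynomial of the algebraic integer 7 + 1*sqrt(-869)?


The element 7 + 1*sqrt(-869) has minimal polynomial:
x^2 - 14*x + 918
Discriminant = (-14)^2 - 4*(918)
= 196 - 3672
= -3476

-3476


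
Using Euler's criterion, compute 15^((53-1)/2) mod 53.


p = 53 is prime and the exponent is (p-1)/2 = 26, so by Euler's criterion 15^26 = (15/53) = +1 or -1 mod 53.
Compute by square-and-multiply:
  26 = 16 + 8 + 2 (binary 11010)
  Repeated squaring mod 53: 15^1 = 15, 15^2 = 13, 15^4 = 10, 15^8 = 47, 15^16 = 36
  15^26 = 15^16 * 15^8 * 15^2 = 36 * 47 * 13 mod 53
    36 * 47 = 1692 = 49 mod 53
    49 * 13 = 637 = 1 mod 53
  15^26 = 1 mod 53
Result 1: 15 is a quadratic residue mod 53.
15^26 mod 53 = 1

1


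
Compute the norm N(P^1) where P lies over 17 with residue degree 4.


N(P^a) = p^(a*f)
= 17^(1*4)
= 17^4
= 83521

83521


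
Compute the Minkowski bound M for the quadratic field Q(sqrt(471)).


d = 471, d mod 4 = 3, so disc(K) = 4d = 1884; |disc(K)| = 1884
Real quadratic field, so n = 2, s = r2 = 0, r1 = 2
M = (n!/n^n) * (4/pi)^s * sqrt(|disc(K)|) = (2!/2^2) * (4/pi)^0 * sqrt(1884)
= 0.5 * 1.000000 * 43.405069
= 21.7025

21.7025


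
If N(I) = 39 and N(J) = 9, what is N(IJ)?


N(IJ) = N(I) * N(J)
= 39 * 9
= 351

351


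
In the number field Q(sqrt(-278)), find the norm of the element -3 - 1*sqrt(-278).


N(a + b*sqrt(d)) = a^2 - d*b^2
= (-3)^2 - (-278)*(-1)^2
= 9 + 278
= 287

287


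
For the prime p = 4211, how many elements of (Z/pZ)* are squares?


For prime p, the number of non-zero quadratic residues is (p-1)/2.
= (4211-1)/2
= 2105

2105


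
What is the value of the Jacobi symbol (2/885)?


Compute (2/885) via quadratic reciprocity:
  pull out 2: (2/885) = -1  (since 885 mod 8 = 5)
  (1/885) = 1
Product of signs = -1

-1


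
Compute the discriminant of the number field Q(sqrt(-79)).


For K = Q(sqrt(d)) with d squarefree: disc(K) = d if d = 1 mod 4, and disc(K) = 4d if d = 2 or 3 mod 4.
Here d = -79, and d mod 4 = 1.
d = 1 mod 4 (O_K = Z[(1+sqrt(d))/2]), so disc(K) = d = -79

-79


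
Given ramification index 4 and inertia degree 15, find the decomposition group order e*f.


|D_P| = e * f
= 4 * 15
= 60

60


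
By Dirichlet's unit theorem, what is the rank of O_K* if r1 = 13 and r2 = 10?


By Dirichlet's unit theorem:
rank = r1 + r2 - 1
= 13 + 10 - 1
= 22

22


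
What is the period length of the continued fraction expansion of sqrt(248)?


Run the CF algorithm for sqrt(248).
a_0 = floor(sqrt(248)) = 15; set m_0=0, q_0=1.
Recurrence: m' = q*a - m,  q' = (d - m'^2)/q,  a' = floor((a_0 + m')/q').
  step 1: m=15, q=23, a=1
  step 2: m=8, q=8, a=2
  step 3: m=8, q=23, a=1
  step 4: m=15, q=1, a=30
a_4 = 2*a_0 = 30, so the period closes here.
sqrt(248) = [15; 1, 2, 1, 30]
Period length = 4

4


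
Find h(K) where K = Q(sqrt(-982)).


K = Q(sqrt(-982)). d mod 4 = 2, so D = disc(K) = 4d = -3928
h(K) equals the number of primitive reduced positive-definite forms (a, b, c) = a*x^2 + b*x*y + c*y^2 with b^2 - 4ac = D,
where reduced means |b| <= a <= c, with b >= 0 whenever |b| = a or a = c, and primitive means gcd(a, b, c) = 1.
Reduced forces 3a^2 <= |D| = 3928, so 1 <= a <= 36; b must have the parity of D, and c = (b^2 - D)/(4a) must be an integer >= a.
Enumerate a = 1..36, b in [-a, a]:
  a=1: (1, 0, 982)  [1]
  a=2: (2, 0, 491)  [1]
  a=3..16: none
  a=17: (17, -4, 58), (17, 4, 58)  [2]
  a=18: none
  a=19: (19, -10, 53), (19, 10, 53)  [2]
  a=20..28: none
  a=29: (29, -4, 34), (29, 4, 34)  [2]
  a=30: none
  a=31: (31, -28, 38), (31, 28, 38)  [2]
  a=32..36: none
Total reduced forms: 1 + 1 + 2 + 2 + 2 + 2 = 10
h = 10

10


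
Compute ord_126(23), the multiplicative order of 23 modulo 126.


We want ord_126(23), the smallest k >= 1 with 23^k = 1 mod 126.
n = 126 = 2 * 3^2 * 7, phi(126) = 36; the order divides phi(n).
Divisors of 36: 1, 2, 3, 4, 6, 9, 12, 18, 36
Repeated squaring mod 126: 23^1 = 23, 23^2 = 25, 23^4 = 121, 23^8 = 25, 23^16 = 121, 23^32 = 25
Test divisors in increasing order:
  k=1: 23^1 = 23 mod 126
  k=2: 23^2 = 25 mod 126
  k=3: 23^3 = 25 * 23 = 71 mod 126
  k=4: 23^4 = 121 mod 126
  k=6: 23^6 = 121 * 25 = 1 mod 126  <- first divisor giving 1
Order = 6

6


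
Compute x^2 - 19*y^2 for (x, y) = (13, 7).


x^2 - d*y^2
= 13^2 - 19*7^2
= 169 - 931
= -762

-762


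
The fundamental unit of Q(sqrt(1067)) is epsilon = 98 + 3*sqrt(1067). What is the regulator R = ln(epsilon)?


epsilon = 98 + 3*sqrt(1067)
= 195.9949
R = ln(195.9949)
= 5.2781

5.2781


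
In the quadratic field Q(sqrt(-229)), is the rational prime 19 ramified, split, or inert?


K = Q(sqrt(-229)). Since d mod 4 = 3, disc(K) = -916.
Check p | disc: -916 mod 19 = 15.
p does not divide disc. Compute Legendre symbol (d/p):
18^((19-1)/2) mod 19 = -1
(d/p) = -1, so p is inert: (p) stays prime with e=1, f=2, g=1.
Therefore p is inert.

inert


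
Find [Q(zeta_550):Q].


The degree equals Euler's totient phi(550).
550 = 2 * 5^2 * 11
phi(550) = 200

200


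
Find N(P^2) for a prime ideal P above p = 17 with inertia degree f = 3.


N(P^a) = p^(a*f)
= 17^(2*3)
= 17^6
= 24137569

24137569


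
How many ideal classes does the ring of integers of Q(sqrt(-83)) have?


K = Q(sqrt(-83)). d mod 4 = 1, so D = disc(K) = d = -83
h(K) equals the number of primitive reduced positive-definite forms (a, b, c) = a*x^2 + b*x*y + c*y^2 with b^2 - 4ac = D,
where reduced means |b| <= a <= c, with b >= 0 whenever |b| = a or a = c, and primitive means gcd(a, b, c) = 1.
Reduced forces 3a^2 <= |D| = 83, so 1 <= a <= 5; b must have the parity of D, and c = (b^2 - D)/(4a) must be an integer >= a.
Enumerate a = 1..5, b in [-a, a]:
  a=1: (1, 1, 21)  [1]
  a=2: none
  a=3: (3, -1, 7), (3, 1, 7)  [2]
  a=4..5: none
Total reduced forms: 1 + 2 = 3
h = 3

3


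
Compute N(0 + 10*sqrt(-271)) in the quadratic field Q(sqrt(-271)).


N(a + b*sqrt(d)) = a^2 - d*b^2
= (0)^2 - (-271)*(10)^2
= 0 + 27100
= 27100

27100


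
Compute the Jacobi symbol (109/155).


Compute (109/155) via quadratic reciprocity:
  reciprocity: (109/155) -> +(155/109)
  reduce: (46/109)
  pull out 2: (2/109) = -1  (since 109 mod 8 = 5)
  reciprocity: (23/109) -> +(109/23)
  reduce: (17/23)
  reciprocity: (17/23) -> +(23/17)
  reduce: (6/17)
  pull out 2: (2/17) = +1  (since 17 mod 8 = 1)
  reciprocity: (3/17) -> +(17/3)
  reduce: (2/3)
  pull out 2: (2/3) = -1  (since 3 mod 8 = 3)
  (1/3) = 1
Product of signs = 1

1


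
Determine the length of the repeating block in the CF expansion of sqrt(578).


Run the CF algorithm for sqrt(578).
a_0 = floor(sqrt(578)) = 24; set m_0=0, q_0=1.
Recurrence: m' = q*a - m,  q' = (d - m'^2)/q,  a' = floor((a_0 + m')/q').
  step 1: m=24, q=2, a=24
  step 2: m=24, q=1, a=48
a_2 = 2*a_0 = 48, so the period closes here.
sqrt(578) = [24; 24, 48]
Period length = 2

2


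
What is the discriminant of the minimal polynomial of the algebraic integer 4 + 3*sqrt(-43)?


The element 4 + 3*sqrt(-43) has minimal polynomial:
x^2 - 8*x + 403
Discriminant = (-8)^2 - 4*(403)
= 64 - 1612
= -1548

-1548


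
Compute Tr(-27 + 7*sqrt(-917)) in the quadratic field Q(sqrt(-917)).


Tr(a + b*sqrt(d)) = (a + b*sqrt(d)) + (a - b*sqrt(d)) = 2a
= 2 * (-27)
= -54

-54


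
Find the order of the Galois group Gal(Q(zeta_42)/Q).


|Gal(Q(zeta_42)/Q)| = phi(42)
= 12

12


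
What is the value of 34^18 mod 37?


p = 37 is prime and the exponent is (p-1)/2 = 18, so by Euler's criterion 34^18 = (34/37) = +1 or -1 mod 37.
Compute by square-and-multiply:
  18 = 16 + 2 (binary 10010)
  Repeated squaring mod 37: 34^1 = 34, 34^2 = 9, 34^4 = 7, 34^8 = 12, 34^16 = 33
  34^18 = 34^16 * 34^2 = 33 * 9 mod 37
    33 * 9 = 297 = 1 mod 37
  34^18 = 1 mod 37
Result 1: 34 is a quadratic residue mod 37.
34^18 mod 37 = 1

1


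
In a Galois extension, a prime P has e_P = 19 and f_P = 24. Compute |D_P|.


|D_P| = e * f
= 19 * 24
= 456

456


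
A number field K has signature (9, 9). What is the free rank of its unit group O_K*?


By Dirichlet's unit theorem:
rank = r1 + r2 - 1
= 9 + 9 - 1
= 17

17


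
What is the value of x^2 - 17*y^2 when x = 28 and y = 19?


x^2 - d*y^2
= 28^2 - 17*19^2
= 784 - 6137
= -5353

-5353


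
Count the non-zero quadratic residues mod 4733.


For prime p, the number of non-zero quadratic residues is (p-1)/2.
= (4733-1)/2
= 2366

2366


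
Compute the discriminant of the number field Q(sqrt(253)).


For K = Q(sqrt(d)) with d squarefree: disc(K) = d if d = 1 mod 4, and disc(K) = 4d if d = 2 or 3 mod 4.
Here d = 253, and d mod 4 = 1.
d = 1 mod 4 (O_K = Z[(1+sqrt(d))/2]), so disc(K) = d = 253

253


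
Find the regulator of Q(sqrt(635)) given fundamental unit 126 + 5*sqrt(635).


epsilon = 126 + 5*sqrt(635)
= 251.9960
R = ln(251.9960)
= 5.5294

5.5294


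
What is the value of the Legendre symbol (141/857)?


p = 857 is prime, so compute (141/857) with the reciprocity algorithm (Jacobi-symbol steps: pull out 2s via (2/n), flip via reciprocity, reduce):
  reciprocity: (141/857) -> +(857/141)
  reduce: (11/141)
  reciprocity: (11/141) -> +(141/11)
  reduce: (9/11)
  reciprocity: (9/11) -> +(11/9)
  reduce: (2/9)
  pull out 2: (2/9) = +1  (since 9 mod 8 = 1)
  (1/9) = 1
Product of signs = 1
(141/857) = 1

1


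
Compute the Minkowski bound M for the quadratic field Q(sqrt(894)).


d = 894, d mod 4 = 2, so disc(K) = 4d = 3576; |disc(K)| = 3576
Real quadratic field, so n = 2, s = r2 = 0, r1 = 2
M = (n!/n^n) * (4/pi)^s * sqrt(|disc(K)|) = (2!/2^2) * (4/pi)^0 * sqrt(3576)
= 0.5 * 1.000000 * 59.799666
= 29.8998

29.8998


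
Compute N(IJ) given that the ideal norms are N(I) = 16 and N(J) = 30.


N(IJ) = N(I) * N(J)
= 16 * 30
= 480

480


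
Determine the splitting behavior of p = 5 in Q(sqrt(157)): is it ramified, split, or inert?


K = Q(sqrt(157)). Since d mod 4 = 1, disc(K) = 157.
Check p | disc: 157 mod 5 = 2.
p does not divide disc. Compute Legendre symbol (d/p):
2^((5-1)/2) mod 5 = -1
(d/p) = -1, so p is inert: (p) stays prime with e=1, f=2, g=1.
Therefore p is inert.

inert


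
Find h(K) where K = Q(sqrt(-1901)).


K = Q(sqrt(-1901)). d mod 4 = 3, so D = disc(K) = 4d = -7604
h(K) equals the number of primitive reduced positive-definite forms (a, b, c) = a*x^2 + b*x*y + c*y^2 with b^2 - 4ac = D,
where reduced means |b| <= a <= c, with b >= 0 whenever |b| = a or a = c, and primitive means gcd(a, b, c) = 1.
Reduced forces 3a^2 <= |D| = 7604, so 1 <= a <= 50; b must have the parity of D, and c = (b^2 - D)/(4a) must be an integer >= a.
Enumerate a = 1..50, b in [-a, a]:
  a=1: (1, 0, 1901)  [1]
  a=2: (2, 2, 951)  [1]
  a=3: (3, -2, 634), (3, 2, 634)  [2]
  a=4: none
  a=5: (5, -4, 381), (5, 4, 381)  [2]
  a=6: (6, -2, 317), (6, 2, 317)  [2]
  a=7..8: none
  a=9: (9, -8, 213), (9, 8, 213)  [2]
  a=10: (10, -6, 191), (10, 6, 191)  [2]
  a=11..12: none
  a=13: (13, -12, 149), (13, 12, 149)  [2]
  a=14: none
  a=15: (15, -14, 130), (15, -4, 127), (15, 4, 127), (15, 14, 130)  [4]
  a=16..17: none
  a=18: (18, -10, 107), (18, 10, 107)  [2]
  a=19..22: none
  a=23: (23, -20, 87), (23, 20, 87)  [2]
  a=24: none
  a=25: (25, -14, 78), (25, 14, 78)  [2]
  a=26: (26, -14, 75), (26, 14, 75)  [2]
  a=27: (27, -8, 71), (27, 8, 71)  [2]
  a=28: none
  a=29: (29, -20, 69), (29, 20, 69)  [2]
  a=30: (30, -26, 69), (30, -14, 65), (30, 14, 65), (30, 26, 69)  [4]
  a=31..38: none
  a=39: (39, -38, 58), (39, -14, 50), (39, 14, 50), (39, 38, 58)  [4]
  a=40..44: none
  a=45: (45, -44, 53), (45, -26, 46), (45, 26, 46), (45, 44, 53)  [4]
  a=46..50: none
Total reduced forms: 1 + 1 + 2 + 2 + 2 + 2 + 2 + 2 + 4 + 2 + 2 + 2 + 2 + 2 + 2 + 4 + 4 + 4 = 42
h = 42

42


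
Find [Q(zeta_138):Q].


The degree equals Euler's totient phi(138).
138 = 2 * 3 * 23
phi(138) = 44

44


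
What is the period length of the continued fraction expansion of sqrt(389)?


Run the CF algorithm for sqrt(389).
a_0 = floor(sqrt(389)) = 19; set m_0=0, q_0=1.
Recurrence: m' = q*a - m,  q' = (d - m'^2)/q,  a' = floor((a_0 + m')/q').
  step 1: m=19, q=28, a=1
  step 2: m=9, q=11, a=2
  step 3: m=13, q=20, a=1
  step 4: m=7, q=17, a=1
  step 5: m=10, q=17, a=1
  step 6: m=7, q=20, a=1
  step 7: m=13, q=11, a=2
  step 8: m=9, q=28, a=1
  step 9: m=19, q=1, a=38
a_9 = 2*a_0 = 38, so the period closes here.
sqrt(389) = [19; 1, 2, 1, 1, 1, 1, 2, 1, 38]
Period length = 9

9


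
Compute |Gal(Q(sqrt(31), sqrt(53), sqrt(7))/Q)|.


The 3 square roots of distinct primes are multiplicatively independent over Q,
so [K:Q] = 2^3 and Gal(K/Q) is isomorphic to (Z/2Z)^3.
|Gal| = 2^3 = 8

8


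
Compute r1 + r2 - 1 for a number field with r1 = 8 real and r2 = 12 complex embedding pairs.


By Dirichlet's unit theorem:
rank = r1 + r2 - 1
= 8 + 12 - 1
= 19

19


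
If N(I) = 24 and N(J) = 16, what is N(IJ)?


N(IJ) = N(I) * N(J)
= 24 * 16
= 384

384


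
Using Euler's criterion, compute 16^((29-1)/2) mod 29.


p = 29 is prime and the exponent is (p-1)/2 = 14, so by Euler's criterion 16^14 = (16/29) = +1 or -1 mod 29.
Compute by square-and-multiply:
  14 = 8 + 4 + 2 (binary 1110)
  Repeated squaring mod 29: 16^1 = 16, 16^2 = 24, 16^4 = 25, 16^8 = 16
  16^14 = 16^8 * 16^4 * 16^2 = 16 * 25 * 24 mod 29
    16 * 25 = 400 = 23 mod 29
    23 * 24 = 552 = 1 mod 29
  16^14 = 1 mod 29
Result 1: 16 is a quadratic residue mod 29.
16^14 mod 29 = 1

1


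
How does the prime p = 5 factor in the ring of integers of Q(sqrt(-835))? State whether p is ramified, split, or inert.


K = Q(sqrt(-835)). Since d mod 4 = 1, disc(K) = -835.
Check p | disc: -835 mod 5 = 0.
p divides disc, so p ramifies: (p) = P^2 with e=2, f=1, g=1.
Therefore p is ramified.

ramified


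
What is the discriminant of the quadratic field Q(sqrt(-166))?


For K = Q(sqrt(d)) with d squarefree: disc(K) = d if d = 1 mod 4, and disc(K) = 4d if d = 2 or 3 mod 4.
Here d = -166, and d mod 4 = 2.
d = 2 mod 4, not 1 (O_K = Z[sqrt(d)]), so disc(K) = 4d = 4 * (-166) = -664

-664


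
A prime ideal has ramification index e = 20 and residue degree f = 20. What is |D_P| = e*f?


|D_P| = e * f
= 20 * 20
= 400

400


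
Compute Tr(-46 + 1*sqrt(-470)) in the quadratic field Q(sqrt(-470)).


Tr(a + b*sqrt(d)) = (a + b*sqrt(d)) + (a - b*sqrt(d)) = 2a
= 2 * (-46)
= -92

-92


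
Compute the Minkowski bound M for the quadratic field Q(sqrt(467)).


d = 467, d mod 4 = 3, so disc(K) = 4d = 1868; |disc(K)| = 1868
Real quadratic field, so n = 2, s = r2 = 0, r1 = 2
M = (n!/n^n) * (4/pi)^s * sqrt(|disc(K)|) = (2!/2^2) * (4/pi)^0 * sqrt(1868)
= 0.5 * 1.000000 * 43.220366
= 21.6102

21.6102


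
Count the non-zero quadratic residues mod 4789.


For prime p, the number of non-zero quadratic residues is (p-1)/2.
= (4789-1)/2
= 2394

2394


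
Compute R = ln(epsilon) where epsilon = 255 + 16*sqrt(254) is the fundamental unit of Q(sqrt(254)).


epsilon = 255 + 16*sqrt(254)
= 509.9980
R = ln(509.9980)
= 6.2344

6.2344


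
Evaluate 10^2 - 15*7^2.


x^2 - d*y^2
= 10^2 - 15*7^2
= 100 - 735
= -635

-635


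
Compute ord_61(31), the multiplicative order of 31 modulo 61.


We want ord_61(31), the smallest k >= 1 with 31^k = 1 mod 61.
n = 61 = 61, phi(61) = 60; the order divides phi(n).
Divisors of 60: 1, 2, 3, 4, 5, 6, 10, 12, 15, 20, 30, 60
Repeated squaring mod 61: 31^1 = 31, 31^2 = 46, 31^4 = 42, 31^8 = 56, 31^16 = 25, 31^32 = 15
Test divisors in increasing order:
  k=1: 31^1 = 31 mod 61
  k=2: 31^2 = 46 mod 61
  k=3: 31^3 = 46 * 31 = 23 mod 61
  k=4: 31^4 = 42 mod 61
  k=5: 31^5 = 42 * 31 = 21 mod 61
  k=6: 31^6 = 42 * 46 = 41 mod 61
  k=10: 31^10 = 56 * 46 = 14 mod 61
  k=12: 31^12 = 56 * 42 = 34 mod 61
  k=15: 31^15 = 56 * 42 * 46 * 31 = 50 mod 61
  k=20: 31^20 = 25 * 42 = 13 mod 61
  k=30: 31^30 = 25 * 56 * 42 * 46 = 60 mod 61
  k=60: 31^60 = 15 * 25 * 56 * 42 = 1 mod 61  <- first divisor giving 1
Order = 60

60
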